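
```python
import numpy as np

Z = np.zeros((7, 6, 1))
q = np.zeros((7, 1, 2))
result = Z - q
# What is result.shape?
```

(7, 6, 2)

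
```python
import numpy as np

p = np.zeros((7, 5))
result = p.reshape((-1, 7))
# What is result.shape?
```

(5, 7)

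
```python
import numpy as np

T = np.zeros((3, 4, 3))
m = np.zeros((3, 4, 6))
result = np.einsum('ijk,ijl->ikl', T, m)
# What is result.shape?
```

(3, 3, 6)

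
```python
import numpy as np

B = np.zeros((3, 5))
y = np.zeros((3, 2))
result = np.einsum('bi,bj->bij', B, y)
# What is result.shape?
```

(3, 5, 2)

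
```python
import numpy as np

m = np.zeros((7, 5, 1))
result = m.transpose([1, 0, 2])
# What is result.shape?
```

(5, 7, 1)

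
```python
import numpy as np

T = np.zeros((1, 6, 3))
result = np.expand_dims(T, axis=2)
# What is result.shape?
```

(1, 6, 1, 3)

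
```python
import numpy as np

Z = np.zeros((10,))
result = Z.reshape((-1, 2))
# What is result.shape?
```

(5, 2)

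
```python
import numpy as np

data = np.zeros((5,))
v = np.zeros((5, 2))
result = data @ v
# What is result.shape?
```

(2,)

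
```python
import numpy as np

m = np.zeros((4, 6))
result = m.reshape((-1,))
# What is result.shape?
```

(24,)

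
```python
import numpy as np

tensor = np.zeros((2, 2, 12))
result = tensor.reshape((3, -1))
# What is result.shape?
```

(3, 16)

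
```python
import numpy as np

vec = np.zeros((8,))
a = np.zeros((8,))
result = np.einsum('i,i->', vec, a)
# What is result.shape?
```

()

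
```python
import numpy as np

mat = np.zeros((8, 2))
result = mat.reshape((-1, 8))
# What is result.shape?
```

(2, 8)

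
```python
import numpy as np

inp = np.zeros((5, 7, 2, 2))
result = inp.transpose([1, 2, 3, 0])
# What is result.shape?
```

(7, 2, 2, 5)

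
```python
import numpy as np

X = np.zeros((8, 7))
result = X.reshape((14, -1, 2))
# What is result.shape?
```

(14, 2, 2)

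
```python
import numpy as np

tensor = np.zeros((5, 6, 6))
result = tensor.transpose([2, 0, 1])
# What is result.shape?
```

(6, 5, 6)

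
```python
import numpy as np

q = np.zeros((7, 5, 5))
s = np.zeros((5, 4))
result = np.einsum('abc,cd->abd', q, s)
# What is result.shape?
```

(7, 5, 4)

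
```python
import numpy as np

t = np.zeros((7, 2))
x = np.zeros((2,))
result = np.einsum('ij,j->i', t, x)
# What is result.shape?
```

(7,)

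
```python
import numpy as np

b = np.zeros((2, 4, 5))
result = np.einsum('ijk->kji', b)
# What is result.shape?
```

(5, 4, 2)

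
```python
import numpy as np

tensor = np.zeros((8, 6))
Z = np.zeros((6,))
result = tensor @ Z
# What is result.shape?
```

(8,)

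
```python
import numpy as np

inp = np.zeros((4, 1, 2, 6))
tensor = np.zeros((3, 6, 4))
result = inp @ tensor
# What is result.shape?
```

(4, 3, 2, 4)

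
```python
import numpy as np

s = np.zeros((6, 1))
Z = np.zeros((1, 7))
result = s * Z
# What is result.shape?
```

(6, 7)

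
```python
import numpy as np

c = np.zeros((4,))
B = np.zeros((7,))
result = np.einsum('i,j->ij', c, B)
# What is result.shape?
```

(4, 7)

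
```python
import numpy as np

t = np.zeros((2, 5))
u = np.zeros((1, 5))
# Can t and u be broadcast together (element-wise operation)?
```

Yes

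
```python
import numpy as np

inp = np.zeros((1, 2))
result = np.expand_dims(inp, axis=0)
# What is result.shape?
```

(1, 1, 2)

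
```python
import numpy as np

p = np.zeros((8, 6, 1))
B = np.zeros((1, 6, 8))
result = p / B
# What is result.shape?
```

(8, 6, 8)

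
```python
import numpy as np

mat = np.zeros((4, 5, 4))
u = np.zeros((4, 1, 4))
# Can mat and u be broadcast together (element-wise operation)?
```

Yes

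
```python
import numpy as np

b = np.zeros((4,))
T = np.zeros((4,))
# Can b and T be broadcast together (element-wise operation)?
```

Yes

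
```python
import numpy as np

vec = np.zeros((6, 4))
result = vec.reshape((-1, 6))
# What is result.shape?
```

(4, 6)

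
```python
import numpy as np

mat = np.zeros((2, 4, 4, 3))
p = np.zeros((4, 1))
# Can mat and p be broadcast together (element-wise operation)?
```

Yes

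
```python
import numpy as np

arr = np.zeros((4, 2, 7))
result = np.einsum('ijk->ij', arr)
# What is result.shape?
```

(4, 2)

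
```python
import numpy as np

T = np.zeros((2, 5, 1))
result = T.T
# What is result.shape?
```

(1, 5, 2)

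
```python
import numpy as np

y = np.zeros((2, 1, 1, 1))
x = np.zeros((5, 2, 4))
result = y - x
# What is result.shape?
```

(2, 5, 2, 4)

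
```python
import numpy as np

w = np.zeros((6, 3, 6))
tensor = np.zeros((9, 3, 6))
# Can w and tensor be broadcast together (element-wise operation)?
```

No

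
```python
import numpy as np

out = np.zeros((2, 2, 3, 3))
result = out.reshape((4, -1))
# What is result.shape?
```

(4, 9)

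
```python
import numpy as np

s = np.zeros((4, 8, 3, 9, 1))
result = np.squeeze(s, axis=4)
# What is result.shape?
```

(4, 8, 3, 9)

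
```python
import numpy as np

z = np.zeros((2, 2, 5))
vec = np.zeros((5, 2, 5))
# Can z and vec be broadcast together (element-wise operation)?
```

No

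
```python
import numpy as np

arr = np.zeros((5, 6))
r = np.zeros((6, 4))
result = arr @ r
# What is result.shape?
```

(5, 4)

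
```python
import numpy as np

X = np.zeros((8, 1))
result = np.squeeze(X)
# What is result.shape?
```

(8,)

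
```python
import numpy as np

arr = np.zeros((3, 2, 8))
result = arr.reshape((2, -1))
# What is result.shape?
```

(2, 24)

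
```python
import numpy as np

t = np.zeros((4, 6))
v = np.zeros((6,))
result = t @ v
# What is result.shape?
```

(4,)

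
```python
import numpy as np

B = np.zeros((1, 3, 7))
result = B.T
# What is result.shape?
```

(7, 3, 1)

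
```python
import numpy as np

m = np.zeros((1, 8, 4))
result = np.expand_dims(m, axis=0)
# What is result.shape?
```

(1, 1, 8, 4)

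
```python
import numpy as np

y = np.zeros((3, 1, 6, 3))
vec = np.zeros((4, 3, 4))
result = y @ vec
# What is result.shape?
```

(3, 4, 6, 4)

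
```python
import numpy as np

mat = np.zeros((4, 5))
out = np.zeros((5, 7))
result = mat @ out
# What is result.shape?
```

(4, 7)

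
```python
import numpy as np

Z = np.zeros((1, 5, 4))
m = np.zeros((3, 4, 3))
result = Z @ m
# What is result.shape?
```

(3, 5, 3)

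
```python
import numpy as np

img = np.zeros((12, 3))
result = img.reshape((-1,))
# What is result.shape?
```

(36,)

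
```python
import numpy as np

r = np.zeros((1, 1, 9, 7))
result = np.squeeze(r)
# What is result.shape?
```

(9, 7)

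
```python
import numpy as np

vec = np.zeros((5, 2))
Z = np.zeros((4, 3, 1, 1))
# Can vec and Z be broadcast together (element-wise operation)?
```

Yes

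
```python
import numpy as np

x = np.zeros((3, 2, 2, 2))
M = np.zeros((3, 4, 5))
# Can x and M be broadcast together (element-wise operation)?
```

No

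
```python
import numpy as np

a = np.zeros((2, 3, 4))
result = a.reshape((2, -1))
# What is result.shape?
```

(2, 12)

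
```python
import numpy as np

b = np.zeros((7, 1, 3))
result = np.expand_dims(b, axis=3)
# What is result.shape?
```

(7, 1, 3, 1)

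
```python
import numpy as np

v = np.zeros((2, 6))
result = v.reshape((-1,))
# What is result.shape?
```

(12,)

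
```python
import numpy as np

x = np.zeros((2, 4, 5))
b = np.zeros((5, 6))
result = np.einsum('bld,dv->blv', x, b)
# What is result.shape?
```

(2, 4, 6)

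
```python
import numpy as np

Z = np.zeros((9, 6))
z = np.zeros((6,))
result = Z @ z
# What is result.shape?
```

(9,)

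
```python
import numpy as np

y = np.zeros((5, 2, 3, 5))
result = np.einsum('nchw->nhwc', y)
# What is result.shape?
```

(5, 3, 5, 2)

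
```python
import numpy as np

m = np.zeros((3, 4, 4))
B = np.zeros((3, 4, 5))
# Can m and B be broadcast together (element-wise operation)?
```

No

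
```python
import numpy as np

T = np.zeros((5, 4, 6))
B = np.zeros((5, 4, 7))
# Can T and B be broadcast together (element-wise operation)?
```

No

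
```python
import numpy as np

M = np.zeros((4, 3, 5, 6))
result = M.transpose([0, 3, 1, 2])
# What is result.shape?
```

(4, 6, 3, 5)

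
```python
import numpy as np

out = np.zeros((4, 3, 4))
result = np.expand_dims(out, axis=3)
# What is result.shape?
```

(4, 3, 4, 1)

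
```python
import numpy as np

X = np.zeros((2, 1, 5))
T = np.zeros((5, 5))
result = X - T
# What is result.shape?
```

(2, 5, 5)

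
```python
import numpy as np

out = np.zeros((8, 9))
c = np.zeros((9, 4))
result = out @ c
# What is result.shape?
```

(8, 4)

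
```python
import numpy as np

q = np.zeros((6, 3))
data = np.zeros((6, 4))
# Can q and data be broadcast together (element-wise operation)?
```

No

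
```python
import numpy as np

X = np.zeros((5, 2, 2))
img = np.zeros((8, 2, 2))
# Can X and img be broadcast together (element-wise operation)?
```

No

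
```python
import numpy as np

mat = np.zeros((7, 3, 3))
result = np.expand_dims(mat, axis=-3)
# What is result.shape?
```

(7, 1, 3, 3)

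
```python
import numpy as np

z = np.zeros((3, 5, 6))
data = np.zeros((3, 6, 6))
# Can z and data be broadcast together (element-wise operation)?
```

No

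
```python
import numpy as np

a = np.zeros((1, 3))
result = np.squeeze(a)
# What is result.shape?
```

(3,)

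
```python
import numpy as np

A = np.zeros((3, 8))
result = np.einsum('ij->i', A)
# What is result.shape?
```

(3,)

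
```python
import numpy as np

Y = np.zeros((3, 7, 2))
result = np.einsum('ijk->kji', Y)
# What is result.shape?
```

(2, 7, 3)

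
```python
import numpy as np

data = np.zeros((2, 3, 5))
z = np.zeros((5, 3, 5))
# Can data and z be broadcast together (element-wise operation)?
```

No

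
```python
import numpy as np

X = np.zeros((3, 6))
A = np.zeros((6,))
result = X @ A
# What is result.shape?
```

(3,)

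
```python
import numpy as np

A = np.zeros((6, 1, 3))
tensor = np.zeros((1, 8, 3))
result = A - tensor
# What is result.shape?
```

(6, 8, 3)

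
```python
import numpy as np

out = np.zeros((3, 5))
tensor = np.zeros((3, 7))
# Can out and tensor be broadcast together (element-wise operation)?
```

No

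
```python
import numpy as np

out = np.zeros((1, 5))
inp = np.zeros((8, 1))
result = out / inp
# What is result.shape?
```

(8, 5)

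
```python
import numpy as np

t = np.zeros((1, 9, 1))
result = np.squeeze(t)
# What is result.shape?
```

(9,)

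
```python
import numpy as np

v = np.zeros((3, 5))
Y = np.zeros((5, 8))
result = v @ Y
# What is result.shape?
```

(3, 8)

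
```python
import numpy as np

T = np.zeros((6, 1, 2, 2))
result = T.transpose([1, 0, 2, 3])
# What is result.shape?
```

(1, 6, 2, 2)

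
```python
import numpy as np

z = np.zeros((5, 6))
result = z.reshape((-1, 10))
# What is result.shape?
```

(3, 10)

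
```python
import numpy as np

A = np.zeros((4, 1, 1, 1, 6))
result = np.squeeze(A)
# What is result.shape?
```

(4, 6)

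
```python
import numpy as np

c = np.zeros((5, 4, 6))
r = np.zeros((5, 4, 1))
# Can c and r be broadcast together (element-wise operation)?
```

Yes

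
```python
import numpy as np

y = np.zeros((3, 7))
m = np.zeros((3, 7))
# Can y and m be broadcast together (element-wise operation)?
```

Yes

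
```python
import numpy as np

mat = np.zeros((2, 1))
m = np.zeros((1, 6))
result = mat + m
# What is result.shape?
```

(2, 6)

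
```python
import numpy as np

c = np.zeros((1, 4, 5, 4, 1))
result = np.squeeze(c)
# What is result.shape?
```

(4, 5, 4)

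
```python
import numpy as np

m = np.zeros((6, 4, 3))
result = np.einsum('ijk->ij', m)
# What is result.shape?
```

(6, 4)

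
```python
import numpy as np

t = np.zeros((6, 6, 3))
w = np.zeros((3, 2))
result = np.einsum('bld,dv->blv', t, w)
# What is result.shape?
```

(6, 6, 2)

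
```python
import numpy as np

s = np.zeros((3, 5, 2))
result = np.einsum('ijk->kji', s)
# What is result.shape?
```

(2, 5, 3)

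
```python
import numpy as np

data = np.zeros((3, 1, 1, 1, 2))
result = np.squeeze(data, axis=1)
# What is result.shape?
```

(3, 1, 1, 2)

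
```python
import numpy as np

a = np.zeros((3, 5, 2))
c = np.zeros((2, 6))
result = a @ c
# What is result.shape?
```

(3, 5, 6)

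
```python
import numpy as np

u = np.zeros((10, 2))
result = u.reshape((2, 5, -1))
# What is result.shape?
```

(2, 5, 2)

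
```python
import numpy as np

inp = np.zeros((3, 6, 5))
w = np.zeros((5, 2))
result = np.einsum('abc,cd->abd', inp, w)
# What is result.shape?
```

(3, 6, 2)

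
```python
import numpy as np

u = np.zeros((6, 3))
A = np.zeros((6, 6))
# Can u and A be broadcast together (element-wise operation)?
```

No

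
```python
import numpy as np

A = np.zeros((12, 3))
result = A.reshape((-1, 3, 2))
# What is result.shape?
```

(6, 3, 2)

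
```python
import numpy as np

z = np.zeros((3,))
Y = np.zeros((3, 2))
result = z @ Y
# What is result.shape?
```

(2,)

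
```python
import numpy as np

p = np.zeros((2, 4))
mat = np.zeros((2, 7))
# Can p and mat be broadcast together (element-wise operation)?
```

No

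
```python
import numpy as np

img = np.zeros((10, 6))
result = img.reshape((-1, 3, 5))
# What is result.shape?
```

(4, 3, 5)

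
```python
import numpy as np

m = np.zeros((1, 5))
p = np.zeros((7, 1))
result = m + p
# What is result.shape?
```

(7, 5)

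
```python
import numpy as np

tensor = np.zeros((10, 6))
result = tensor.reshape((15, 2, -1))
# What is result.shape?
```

(15, 2, 2)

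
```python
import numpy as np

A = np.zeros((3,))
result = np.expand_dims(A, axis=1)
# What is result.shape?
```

(3, 1)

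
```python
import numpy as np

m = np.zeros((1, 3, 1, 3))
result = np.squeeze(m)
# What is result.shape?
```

(3, 3)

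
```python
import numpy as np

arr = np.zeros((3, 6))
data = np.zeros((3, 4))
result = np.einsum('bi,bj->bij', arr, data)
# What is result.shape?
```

(3, 6, 4)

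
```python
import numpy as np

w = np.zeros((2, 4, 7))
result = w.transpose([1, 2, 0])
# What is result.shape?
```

(4, 7, 2)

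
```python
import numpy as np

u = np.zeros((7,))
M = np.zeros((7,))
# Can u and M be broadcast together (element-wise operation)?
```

Yes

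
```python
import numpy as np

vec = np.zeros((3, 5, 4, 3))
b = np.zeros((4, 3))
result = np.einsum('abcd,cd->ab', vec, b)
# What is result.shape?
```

(3, 5)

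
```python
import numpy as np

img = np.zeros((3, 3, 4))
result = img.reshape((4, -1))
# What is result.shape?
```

(4, 9)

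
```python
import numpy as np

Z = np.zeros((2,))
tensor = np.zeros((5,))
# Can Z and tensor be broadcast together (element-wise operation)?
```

No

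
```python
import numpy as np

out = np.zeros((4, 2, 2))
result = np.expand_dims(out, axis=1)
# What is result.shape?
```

(4, 1, 2, 2)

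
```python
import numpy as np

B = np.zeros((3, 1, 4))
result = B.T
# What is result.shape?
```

(4, 1, 3)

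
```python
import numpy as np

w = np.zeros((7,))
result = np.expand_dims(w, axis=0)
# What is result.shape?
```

(1, 7)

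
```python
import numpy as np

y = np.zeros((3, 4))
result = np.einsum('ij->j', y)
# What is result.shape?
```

(4,)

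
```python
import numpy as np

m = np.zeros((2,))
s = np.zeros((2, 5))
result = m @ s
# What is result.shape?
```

(5,)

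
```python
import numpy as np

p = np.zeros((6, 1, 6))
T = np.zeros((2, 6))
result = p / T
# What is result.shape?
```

(6, 2, 6)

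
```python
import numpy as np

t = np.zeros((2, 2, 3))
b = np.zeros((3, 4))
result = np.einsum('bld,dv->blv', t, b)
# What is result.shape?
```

(2, 2, 4)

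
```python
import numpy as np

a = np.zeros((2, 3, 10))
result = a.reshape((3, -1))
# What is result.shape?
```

(3, 20)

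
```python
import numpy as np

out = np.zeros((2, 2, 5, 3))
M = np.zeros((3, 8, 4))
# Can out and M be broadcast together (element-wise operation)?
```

No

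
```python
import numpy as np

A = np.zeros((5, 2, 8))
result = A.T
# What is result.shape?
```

(8, 2, 5)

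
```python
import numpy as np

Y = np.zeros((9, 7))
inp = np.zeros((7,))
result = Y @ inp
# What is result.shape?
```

(9,)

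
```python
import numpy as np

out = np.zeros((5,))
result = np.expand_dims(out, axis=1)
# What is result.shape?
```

(5, 1)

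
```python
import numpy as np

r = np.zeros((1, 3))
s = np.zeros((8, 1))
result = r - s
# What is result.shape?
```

(8, 3)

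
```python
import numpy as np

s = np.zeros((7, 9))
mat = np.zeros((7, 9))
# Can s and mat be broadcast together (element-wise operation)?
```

Yes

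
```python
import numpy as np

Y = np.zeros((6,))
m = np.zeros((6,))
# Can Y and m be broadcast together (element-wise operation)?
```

Yes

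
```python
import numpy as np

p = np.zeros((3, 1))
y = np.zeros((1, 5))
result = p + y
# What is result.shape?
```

(3, 5)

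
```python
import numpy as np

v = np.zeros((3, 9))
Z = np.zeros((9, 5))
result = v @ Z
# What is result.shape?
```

(3, 5)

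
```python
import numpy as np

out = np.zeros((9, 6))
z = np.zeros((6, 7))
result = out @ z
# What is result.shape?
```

(9, 7)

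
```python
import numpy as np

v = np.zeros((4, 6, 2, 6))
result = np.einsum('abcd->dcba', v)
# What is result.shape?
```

(6, 2, 6, 4)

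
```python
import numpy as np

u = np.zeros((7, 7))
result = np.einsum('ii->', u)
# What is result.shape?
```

()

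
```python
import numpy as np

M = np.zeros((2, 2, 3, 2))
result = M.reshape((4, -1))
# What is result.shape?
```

(4, 6)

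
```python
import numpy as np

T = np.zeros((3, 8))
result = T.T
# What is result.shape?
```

(8, 3)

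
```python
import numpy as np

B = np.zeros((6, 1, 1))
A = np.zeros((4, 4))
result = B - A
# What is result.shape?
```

(6, 4, 4)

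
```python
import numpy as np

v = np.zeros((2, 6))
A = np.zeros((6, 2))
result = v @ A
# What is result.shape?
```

(2, 2)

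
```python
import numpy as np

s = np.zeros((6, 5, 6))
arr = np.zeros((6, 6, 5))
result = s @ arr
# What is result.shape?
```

(6, 5, 5)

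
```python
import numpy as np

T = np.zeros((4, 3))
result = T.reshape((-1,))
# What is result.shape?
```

(12,)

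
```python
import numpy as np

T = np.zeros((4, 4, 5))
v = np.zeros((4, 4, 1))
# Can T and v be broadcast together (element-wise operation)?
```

Yes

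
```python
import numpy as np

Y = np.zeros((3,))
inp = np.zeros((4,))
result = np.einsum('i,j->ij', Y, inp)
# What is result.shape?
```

(3, 4)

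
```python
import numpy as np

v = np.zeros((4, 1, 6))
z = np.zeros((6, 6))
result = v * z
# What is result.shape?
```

(4, 6, 6)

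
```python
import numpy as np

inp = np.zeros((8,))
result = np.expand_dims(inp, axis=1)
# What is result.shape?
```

(8, 1)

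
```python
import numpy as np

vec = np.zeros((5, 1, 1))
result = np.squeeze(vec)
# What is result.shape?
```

(5,)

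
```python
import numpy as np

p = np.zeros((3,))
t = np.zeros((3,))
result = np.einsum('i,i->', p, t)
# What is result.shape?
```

()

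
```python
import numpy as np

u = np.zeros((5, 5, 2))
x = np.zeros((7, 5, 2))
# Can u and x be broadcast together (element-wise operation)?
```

No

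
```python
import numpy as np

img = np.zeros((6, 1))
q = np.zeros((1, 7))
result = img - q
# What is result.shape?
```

(6, 7)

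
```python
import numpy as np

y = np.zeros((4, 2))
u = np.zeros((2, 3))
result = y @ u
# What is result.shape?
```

(4, 3)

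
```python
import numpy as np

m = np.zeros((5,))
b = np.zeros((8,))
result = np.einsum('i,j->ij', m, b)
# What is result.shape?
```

(5, 8)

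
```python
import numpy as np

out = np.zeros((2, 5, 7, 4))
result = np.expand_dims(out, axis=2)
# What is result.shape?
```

(2, 5, 1, 7, 4)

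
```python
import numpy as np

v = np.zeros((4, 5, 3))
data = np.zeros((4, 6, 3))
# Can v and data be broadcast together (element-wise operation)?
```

No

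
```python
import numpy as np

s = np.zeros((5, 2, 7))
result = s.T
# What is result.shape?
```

(7, 2, 5)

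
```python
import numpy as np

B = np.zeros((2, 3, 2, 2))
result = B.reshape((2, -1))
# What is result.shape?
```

(2, 12)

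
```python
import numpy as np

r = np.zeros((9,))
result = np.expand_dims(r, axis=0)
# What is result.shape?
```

(1, 9)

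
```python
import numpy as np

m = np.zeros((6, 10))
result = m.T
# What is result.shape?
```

(10, 6)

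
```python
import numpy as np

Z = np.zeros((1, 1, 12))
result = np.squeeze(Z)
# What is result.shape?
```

(12,)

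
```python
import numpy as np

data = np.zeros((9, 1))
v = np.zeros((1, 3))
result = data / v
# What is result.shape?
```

(9, 3)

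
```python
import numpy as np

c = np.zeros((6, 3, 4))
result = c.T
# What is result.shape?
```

(4, 3, 6)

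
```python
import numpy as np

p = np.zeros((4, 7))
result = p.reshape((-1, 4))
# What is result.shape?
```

(7, 4)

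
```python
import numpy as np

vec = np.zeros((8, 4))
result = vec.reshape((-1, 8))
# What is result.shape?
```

(4, 8)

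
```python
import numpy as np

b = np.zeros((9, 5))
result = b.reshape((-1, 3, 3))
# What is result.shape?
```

(5, 3, 3)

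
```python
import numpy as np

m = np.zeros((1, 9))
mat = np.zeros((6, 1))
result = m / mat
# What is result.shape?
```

(6, 9)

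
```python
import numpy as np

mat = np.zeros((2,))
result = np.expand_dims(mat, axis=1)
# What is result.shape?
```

(2, 1)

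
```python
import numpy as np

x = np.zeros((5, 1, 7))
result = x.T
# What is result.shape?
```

(7, 1, 5)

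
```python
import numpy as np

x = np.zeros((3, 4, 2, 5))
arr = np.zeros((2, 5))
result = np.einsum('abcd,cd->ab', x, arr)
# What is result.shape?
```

(3, 4)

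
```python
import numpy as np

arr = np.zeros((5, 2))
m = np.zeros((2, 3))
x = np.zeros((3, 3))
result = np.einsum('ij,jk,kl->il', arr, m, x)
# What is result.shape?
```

(5, 3)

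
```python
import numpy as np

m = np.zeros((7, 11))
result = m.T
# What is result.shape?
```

(11, 7)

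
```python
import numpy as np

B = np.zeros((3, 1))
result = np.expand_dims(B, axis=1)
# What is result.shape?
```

(3, 1, 1)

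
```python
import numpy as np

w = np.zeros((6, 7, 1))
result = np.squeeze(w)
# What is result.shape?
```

(6, 7)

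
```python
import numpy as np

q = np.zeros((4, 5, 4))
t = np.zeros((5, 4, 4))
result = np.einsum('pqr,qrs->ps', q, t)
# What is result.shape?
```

(4, 4)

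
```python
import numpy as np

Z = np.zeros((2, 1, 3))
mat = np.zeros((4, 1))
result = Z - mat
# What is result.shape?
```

(2, 4, 3)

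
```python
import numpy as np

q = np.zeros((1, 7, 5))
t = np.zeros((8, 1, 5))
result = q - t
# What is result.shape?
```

(8, 7, 5)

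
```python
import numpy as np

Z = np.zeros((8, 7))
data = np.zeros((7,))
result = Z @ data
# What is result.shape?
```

(8,)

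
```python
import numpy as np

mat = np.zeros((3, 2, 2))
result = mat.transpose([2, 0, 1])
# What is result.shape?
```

(2, 3, 2)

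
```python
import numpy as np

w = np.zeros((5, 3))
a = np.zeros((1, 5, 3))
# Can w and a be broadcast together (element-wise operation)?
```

Yes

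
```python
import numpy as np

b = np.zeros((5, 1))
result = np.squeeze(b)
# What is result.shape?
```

(5,)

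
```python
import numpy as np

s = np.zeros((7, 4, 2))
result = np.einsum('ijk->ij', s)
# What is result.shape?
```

(7, 4)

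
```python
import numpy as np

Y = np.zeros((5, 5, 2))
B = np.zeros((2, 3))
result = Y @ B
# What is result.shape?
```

(5, 5, 3)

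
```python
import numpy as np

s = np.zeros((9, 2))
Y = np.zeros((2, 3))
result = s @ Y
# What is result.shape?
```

(9, 3)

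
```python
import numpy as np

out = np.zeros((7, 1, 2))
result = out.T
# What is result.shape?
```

(2, 1, 7)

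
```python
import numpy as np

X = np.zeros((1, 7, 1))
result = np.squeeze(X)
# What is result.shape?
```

(7,)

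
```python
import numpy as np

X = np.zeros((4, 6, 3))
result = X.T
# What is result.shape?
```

(3, 6, 4)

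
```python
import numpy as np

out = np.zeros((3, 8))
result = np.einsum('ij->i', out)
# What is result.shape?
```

(3,)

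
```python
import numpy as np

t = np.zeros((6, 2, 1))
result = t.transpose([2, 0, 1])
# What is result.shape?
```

(1, 6, 2)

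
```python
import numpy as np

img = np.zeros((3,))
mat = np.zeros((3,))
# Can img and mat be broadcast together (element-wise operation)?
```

Yes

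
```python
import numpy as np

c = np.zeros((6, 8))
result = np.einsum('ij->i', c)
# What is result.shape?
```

(6,)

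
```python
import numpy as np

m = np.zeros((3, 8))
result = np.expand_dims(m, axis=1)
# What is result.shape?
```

(3, 1, 8)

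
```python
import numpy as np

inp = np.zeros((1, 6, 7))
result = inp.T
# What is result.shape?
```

(7, 6, 1)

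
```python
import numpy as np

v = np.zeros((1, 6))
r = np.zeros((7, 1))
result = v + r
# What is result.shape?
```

(7, 6)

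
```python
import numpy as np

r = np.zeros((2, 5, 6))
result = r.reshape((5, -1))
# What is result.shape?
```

(5, 12)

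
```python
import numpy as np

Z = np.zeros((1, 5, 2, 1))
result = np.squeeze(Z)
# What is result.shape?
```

(5, 2)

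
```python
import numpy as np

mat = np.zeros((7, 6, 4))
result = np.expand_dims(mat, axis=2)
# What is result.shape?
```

(7, 6, 1, 4)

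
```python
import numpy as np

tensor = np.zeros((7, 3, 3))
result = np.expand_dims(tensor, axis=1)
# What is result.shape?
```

(7, 1, 3, 3)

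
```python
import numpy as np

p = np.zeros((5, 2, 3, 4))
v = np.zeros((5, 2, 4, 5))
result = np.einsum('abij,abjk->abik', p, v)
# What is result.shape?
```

(5, 2, 3, 5)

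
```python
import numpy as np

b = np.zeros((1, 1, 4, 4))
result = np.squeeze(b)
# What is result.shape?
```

(4, 4)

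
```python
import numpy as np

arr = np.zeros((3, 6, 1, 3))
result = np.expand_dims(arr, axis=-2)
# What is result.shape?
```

(3, 6, 1, 1, 3)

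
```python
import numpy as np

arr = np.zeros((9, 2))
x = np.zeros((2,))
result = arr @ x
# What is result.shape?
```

(9,)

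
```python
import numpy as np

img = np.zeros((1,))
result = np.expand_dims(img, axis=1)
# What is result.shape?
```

(1, 1)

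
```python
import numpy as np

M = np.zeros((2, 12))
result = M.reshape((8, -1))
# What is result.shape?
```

(8, 3)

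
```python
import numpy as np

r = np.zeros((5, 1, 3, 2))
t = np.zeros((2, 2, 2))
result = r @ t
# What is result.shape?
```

(5, 2, 3, 2)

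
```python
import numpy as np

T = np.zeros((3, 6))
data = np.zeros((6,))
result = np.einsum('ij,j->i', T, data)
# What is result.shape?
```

(3,)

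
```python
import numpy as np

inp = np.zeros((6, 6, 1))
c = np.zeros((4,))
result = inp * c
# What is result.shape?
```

(6, 6, 4)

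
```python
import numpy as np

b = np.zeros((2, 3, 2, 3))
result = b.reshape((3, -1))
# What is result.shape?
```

(3, 12)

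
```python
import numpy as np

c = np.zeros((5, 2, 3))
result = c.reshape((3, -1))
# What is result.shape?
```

(3, 10)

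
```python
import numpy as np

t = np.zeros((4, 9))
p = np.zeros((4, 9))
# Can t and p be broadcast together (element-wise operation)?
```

Yes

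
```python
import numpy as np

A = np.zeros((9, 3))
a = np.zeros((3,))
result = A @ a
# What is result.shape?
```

(9,)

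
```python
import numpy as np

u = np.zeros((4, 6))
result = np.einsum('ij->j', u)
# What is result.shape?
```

(6,)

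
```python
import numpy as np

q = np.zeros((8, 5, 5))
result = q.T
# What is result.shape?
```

(5, 5, 8)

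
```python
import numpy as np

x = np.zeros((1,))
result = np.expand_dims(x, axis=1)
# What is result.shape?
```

(1, 1)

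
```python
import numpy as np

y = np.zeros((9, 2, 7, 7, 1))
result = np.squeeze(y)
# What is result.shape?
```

(9, 2, 7, 7)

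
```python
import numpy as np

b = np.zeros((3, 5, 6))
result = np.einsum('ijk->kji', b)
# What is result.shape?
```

(6, 5, 3)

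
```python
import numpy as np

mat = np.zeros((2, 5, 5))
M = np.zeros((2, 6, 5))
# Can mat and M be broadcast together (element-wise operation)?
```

No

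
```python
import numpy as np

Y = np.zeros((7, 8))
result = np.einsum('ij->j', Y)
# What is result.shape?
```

(8,)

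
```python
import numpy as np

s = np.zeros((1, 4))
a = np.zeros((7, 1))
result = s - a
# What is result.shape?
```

(7, 4)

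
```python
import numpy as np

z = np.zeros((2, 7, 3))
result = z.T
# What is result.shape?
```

(3, 7, 2)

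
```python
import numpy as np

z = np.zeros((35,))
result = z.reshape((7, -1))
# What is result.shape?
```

(7, 5)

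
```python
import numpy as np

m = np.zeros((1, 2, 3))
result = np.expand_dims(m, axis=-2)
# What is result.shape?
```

(1, 2, 1, 3)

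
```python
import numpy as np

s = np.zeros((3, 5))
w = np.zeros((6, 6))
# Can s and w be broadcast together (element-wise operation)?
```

No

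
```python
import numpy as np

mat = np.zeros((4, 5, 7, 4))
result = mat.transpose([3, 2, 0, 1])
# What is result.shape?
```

(4, 7, 4, 5)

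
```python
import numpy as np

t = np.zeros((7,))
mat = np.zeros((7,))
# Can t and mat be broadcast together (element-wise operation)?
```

Yes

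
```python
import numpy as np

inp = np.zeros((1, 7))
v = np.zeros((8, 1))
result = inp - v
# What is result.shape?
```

(8, 7)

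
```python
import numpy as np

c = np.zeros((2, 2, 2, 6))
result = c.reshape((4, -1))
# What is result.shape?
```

(4, 12)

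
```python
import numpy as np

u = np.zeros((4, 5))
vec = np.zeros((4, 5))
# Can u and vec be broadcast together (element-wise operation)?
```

Yes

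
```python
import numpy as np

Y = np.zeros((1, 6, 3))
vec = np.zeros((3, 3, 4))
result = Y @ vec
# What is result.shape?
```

(3, 6, 4)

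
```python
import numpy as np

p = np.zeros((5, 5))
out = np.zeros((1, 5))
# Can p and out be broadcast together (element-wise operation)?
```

Yes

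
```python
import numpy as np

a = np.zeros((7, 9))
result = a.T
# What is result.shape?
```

(9, 7)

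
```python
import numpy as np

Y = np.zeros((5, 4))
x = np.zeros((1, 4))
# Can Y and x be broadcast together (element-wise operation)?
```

Yes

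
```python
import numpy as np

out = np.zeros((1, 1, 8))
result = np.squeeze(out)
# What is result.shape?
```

(8,)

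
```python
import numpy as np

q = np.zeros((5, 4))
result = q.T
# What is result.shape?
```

(4, 5)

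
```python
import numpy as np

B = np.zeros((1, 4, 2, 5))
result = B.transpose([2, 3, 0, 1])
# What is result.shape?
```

(2, 5, 1, 4)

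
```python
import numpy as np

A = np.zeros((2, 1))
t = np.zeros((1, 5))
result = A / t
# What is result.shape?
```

(2, 5)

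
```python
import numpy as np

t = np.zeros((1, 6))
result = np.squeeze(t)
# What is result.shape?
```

(6,)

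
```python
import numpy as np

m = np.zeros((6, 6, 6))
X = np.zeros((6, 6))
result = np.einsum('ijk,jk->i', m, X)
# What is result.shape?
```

(6,)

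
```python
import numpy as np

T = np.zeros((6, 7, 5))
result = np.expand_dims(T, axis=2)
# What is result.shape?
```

(6, 7, 1, 5)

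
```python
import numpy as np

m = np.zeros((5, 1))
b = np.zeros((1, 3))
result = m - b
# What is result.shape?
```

(5, 3)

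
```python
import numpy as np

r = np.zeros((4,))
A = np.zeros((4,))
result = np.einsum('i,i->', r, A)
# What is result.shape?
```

()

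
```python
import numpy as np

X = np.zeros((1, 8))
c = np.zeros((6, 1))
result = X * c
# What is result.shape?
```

(6, 8)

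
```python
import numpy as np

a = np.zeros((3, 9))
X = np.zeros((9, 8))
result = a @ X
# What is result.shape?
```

(3, 8)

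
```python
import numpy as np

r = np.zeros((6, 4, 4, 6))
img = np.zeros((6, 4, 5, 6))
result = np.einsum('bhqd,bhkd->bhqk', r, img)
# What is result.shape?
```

(6, 4, 4, 5)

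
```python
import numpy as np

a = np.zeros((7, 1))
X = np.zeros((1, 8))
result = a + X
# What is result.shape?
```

(7, 8)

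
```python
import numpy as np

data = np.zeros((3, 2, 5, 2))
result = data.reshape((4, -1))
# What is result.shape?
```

(4, 15)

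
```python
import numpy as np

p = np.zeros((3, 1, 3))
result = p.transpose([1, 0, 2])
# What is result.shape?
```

(1, 3, 3)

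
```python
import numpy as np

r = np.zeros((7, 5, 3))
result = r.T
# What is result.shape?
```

(3, 5, 7)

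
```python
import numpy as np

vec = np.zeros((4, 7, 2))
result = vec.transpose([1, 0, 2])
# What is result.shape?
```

(7, 4, 2)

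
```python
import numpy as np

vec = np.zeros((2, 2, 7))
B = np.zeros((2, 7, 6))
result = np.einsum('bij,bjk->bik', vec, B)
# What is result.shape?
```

(2, 2, 6)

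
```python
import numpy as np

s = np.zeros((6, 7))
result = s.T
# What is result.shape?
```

(7, 6)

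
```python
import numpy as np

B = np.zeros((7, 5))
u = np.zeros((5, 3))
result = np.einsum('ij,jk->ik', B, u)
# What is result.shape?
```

(7, 3)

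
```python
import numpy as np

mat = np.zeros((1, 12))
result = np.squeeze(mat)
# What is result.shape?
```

(12,)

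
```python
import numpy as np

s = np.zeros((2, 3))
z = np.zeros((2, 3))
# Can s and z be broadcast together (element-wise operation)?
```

Yes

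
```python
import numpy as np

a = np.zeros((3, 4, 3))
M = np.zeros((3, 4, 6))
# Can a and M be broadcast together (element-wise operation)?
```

No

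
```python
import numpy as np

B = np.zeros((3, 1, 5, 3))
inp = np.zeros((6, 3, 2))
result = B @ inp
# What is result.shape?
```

(3, 6, 5, 2)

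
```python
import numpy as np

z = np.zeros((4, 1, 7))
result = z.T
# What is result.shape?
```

(7, 1, 4)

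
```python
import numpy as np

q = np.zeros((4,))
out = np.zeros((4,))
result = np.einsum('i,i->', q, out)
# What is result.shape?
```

()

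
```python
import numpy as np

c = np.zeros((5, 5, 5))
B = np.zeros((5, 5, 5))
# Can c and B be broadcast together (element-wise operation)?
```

Yes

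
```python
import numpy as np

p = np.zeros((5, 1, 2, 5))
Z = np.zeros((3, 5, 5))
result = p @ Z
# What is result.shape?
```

(5, 3, 2, 5)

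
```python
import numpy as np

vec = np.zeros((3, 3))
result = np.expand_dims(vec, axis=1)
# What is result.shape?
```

(3, 1, 3)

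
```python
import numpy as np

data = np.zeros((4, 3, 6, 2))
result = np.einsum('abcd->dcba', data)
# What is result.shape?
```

(2, 6, 3, 4)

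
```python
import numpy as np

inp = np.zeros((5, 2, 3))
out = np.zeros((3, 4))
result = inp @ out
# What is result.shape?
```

(5, 2, 4)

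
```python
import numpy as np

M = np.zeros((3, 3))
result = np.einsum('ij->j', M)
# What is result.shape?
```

(3,)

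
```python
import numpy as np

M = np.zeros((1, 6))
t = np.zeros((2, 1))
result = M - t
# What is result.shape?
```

(2, 6)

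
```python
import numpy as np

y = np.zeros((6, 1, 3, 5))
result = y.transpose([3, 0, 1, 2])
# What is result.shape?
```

(5, 6, 1, 3)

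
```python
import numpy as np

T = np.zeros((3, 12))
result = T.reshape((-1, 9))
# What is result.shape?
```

(4, 9)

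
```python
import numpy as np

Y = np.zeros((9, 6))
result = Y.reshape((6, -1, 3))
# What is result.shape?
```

(6, 3, 3)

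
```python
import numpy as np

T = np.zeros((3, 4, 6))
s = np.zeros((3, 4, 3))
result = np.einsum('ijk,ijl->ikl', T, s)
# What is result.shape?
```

(3, 6, 3)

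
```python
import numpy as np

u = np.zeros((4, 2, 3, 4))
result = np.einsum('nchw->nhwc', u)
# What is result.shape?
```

(4, 3, 4, 2)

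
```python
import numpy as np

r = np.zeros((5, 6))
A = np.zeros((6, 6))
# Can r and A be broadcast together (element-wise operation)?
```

No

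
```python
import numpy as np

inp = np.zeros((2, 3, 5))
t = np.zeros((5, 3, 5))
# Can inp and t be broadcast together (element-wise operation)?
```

No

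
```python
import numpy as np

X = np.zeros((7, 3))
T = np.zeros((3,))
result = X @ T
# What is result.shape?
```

(7,)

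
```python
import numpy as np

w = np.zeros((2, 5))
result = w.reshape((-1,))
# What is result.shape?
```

(10,)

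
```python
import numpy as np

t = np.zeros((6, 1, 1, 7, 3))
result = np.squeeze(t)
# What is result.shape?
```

(6, 7, 3)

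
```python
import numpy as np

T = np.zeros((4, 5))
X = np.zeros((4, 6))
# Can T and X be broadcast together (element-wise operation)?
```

No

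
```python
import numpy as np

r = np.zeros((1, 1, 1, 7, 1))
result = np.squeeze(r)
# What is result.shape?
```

(7,)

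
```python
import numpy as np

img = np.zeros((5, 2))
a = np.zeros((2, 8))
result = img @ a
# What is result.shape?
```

(5, 8)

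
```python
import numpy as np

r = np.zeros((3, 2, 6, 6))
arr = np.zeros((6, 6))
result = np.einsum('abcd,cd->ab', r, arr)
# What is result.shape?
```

(3, 2)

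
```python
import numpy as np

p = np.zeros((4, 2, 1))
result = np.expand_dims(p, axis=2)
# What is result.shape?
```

(4, 2, 1, 1)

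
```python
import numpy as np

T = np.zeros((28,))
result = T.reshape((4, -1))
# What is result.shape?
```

(4, 7)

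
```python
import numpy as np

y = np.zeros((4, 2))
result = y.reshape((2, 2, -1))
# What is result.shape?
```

(2, 2, 2)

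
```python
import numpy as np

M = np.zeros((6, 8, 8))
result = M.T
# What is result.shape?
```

(8, 8, 6)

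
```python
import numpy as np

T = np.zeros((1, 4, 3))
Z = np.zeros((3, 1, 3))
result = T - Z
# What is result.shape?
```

(3, 4, 3)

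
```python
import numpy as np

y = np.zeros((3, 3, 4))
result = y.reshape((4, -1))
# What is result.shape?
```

(4, 9)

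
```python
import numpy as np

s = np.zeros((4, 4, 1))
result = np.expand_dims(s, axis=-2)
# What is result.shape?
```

(4, 4, 1, 1)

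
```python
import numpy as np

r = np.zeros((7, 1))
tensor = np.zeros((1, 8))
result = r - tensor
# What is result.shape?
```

(7, 8)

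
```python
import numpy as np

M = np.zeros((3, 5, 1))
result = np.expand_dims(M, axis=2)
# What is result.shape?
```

(3, 5, 1, 1)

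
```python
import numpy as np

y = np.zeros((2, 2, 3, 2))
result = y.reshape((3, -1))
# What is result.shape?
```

(3, 8)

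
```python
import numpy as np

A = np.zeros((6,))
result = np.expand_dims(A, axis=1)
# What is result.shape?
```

(6, 1)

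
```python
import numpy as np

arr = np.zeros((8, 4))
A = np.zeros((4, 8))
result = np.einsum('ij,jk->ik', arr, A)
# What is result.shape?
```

(8, 8)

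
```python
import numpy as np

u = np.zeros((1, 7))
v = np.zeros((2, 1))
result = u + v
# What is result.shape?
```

(2, 7)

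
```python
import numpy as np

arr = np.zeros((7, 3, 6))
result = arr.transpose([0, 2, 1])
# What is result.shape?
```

(7, 6, 3)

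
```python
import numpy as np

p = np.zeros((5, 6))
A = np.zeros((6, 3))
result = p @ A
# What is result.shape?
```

(5, 3)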